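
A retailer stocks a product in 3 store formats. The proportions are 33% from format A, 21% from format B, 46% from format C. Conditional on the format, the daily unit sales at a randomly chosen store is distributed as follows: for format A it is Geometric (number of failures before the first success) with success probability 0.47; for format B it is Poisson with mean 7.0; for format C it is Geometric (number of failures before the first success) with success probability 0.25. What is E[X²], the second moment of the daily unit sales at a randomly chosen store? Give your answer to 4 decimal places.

22.6314

For each component E[X²] = Var + (mean)², giving A: 3.67089; B: 56; C: 21.
Overall E[X²] = 0.33·3.67089 + 0.21·56 + 0.46·21 = 22.6314.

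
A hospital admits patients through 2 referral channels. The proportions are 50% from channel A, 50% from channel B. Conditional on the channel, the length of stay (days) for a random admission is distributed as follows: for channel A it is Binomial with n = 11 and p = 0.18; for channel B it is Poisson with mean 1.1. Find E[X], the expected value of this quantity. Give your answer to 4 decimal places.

Component means — A: 1.98; B: 1.1.
E[X] = 0.5·1.98 + 0.5·1.1 = 1.54.

1.5400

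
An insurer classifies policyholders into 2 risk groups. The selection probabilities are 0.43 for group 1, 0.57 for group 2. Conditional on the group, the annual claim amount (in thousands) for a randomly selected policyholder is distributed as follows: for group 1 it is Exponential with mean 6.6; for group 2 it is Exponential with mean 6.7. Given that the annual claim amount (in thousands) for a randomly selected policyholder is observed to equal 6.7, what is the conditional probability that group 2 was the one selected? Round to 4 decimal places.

0.5700

Likelihoods f(6.7 | ·): 1: 0.0549011; 2: 0.0549074.
Posterior ∝ prior × likelihood. Numerator for 2: 0.57·0.0549074 = 0.0312972.
Normalizing constant: 0.43·0.0549011 + 0.57·0.0549074 = 0.0549047.
P(2 | observation) = 0.0312972 / 0.0549047 = 0.570028.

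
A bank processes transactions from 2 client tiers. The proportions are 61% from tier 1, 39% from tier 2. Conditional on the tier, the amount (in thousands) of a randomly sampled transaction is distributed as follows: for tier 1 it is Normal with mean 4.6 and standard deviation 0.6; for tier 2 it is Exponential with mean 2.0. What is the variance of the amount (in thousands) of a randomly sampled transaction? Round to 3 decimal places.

3.388

Per component, 1: μ=4.6, E[X²]=21.52; 2: μ=2, E[X²]=8.
E[X] = 0.61·4.6 + 0.39·2 = 3.586.
E[X²] = 0.61·21.52 + 0.39·8 = 16.2472.
Var(X) = E[X²] − (E[X])² = 16.2472 − 12.8594 = 3.3878.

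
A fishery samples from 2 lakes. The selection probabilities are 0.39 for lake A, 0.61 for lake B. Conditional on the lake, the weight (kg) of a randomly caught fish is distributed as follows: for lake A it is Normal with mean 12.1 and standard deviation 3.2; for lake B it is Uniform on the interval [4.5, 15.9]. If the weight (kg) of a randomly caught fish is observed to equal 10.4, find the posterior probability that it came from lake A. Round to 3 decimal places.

Likelihoods f(10.4 | ·): A: 0.108262; B: 0.0877193.
Posterior ∝ prior × likelihood. Numerator for A: 0.39·0.108262 = 0.0422221.
Normalizing constant: 0.39·0.108262 + 0.61·0.0877193 = 0.0957309.
P(A | observation) = 0.0422221 / 0.0957309 = 0.44105.

0.441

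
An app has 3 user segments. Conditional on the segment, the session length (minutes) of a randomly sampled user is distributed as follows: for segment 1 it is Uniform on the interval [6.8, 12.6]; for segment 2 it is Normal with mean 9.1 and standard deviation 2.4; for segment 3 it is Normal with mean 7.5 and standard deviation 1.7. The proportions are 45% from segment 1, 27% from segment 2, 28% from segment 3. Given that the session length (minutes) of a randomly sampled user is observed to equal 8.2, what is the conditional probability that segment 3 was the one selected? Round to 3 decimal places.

0.336

Likelihoods f(8.2 | ·): 1: 0.172414; 2: 0.15494; 3: 0.215598.
Posterior ∝ prior × likelihood. Numerator for 3: 0.28·0.215598 = 0.0603673.
Normalizing constant: 0.45·0.172414 + 0.27·0.15494 + 0.28·0.215598 = 0.179787.
P(3 | observation) = 0.0603673 / 0.179787 = 0.335771.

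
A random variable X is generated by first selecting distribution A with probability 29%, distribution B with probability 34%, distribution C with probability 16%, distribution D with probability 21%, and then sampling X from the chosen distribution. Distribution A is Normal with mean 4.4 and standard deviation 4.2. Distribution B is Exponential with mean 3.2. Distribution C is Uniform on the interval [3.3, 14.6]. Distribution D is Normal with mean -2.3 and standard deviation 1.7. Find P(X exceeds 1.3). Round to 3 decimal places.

0.613

Conditional on each component, P(X > 1.3): A: 0.769772; B: 0.666144; C: 1; D: 0.0171025.
By total probability, P(X > 1.3) = 0.29·0.769772 + 0.34·0.666144 + 0.16·1 + 0.21·0.0171025 = 0.613314.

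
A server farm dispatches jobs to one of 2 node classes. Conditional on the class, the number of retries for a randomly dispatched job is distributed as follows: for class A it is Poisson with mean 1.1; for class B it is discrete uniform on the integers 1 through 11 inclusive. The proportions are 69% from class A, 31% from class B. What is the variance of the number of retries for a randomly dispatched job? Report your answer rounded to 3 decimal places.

Per component, A: μ=1.1, E[X²]=2.31; B: μ=6, E[X²]=46.
E[X] = 0.69·1.1 + 0.31·6 = 2.619.
E[X²] = 0.69·2.31 + 0.31·46 = 15.8539.
Var(X) = E[X²] − (E[X])² = 15.8539 − 6.85916 = 8.99474.

8.995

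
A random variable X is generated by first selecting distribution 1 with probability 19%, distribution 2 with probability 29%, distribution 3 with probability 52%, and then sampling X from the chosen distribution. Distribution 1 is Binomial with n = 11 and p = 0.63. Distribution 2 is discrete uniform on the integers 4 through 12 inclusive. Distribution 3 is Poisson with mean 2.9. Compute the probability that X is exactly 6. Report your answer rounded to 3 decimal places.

0.094

Conditional on each component, P(X = 6): 1: 0.200306; 2: 0.111111; 3: 0.0454571.
By total probability, P(X = 6) = 0.19·0.200306 + 0.29·0.111111 + 0.52·0.0454571 = 0.093918.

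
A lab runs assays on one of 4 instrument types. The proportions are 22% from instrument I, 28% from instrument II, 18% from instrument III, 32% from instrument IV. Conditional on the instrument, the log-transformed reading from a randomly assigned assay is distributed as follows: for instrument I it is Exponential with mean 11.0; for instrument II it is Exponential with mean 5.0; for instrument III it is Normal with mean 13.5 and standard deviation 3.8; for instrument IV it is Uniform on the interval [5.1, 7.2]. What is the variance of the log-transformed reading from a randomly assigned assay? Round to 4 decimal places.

Per component, I: μ=11, E[X²]=242; II: μ=5, E[X²]=50; III: μ=13.5, E[X²]=196.69; IV: μ=6.15, E[X²]=38.19.
E[X] = 0.22·11 + 0.28·5 + 0.18·13.5 + 0.32·6.15 = 8.218.
E[X²] = 0.22·242 + 0.28·50 + 0.18·196.69 + 0.32·38.19 = 114.865.
Var(X) = E[X²] − (E[X])² = 114.865 − 67.5355 = 47.3295.

47.3295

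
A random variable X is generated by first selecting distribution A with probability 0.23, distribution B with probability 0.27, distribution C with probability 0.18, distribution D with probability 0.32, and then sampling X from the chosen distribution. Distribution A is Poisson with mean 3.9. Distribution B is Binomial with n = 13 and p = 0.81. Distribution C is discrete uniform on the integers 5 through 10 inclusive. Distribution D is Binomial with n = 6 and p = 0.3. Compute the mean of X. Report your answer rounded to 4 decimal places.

5.6661

Component means — A: 3.9; B: 10.53; C: 7.5; D: 1.8.
E[X] = 0.23·3.9 + 0.27·10.53 + 0.18·7.5 + 0.32·1.8 = 5.6661.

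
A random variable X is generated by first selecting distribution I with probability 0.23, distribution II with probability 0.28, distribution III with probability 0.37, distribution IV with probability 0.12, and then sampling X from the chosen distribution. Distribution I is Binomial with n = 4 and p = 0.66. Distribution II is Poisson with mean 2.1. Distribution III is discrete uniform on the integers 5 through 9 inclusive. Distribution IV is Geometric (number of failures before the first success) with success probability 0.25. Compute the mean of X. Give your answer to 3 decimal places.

Component means — I: 2.64; II: 2.1; III: 7; IV: 3.
E[X] = 0.23·2.64 + 0.28·2.1 + 0.37·7 + 0.12·3 = 4.1452.

4.145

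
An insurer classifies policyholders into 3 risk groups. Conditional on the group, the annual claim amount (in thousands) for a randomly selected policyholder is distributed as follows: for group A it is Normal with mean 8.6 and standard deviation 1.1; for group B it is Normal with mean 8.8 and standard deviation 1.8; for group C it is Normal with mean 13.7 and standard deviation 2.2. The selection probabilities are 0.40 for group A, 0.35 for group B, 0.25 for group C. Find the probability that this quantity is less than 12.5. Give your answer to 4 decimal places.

Conditional on each group, P(X < 12.5): A: 0.999804; B: 0.980087; C: 0.29272.
By total probability, P(X < 12.5) = 0.4·0.999804 + 0.35·0.980087 + 0.25·0.29272 = 0.816132.

0.8161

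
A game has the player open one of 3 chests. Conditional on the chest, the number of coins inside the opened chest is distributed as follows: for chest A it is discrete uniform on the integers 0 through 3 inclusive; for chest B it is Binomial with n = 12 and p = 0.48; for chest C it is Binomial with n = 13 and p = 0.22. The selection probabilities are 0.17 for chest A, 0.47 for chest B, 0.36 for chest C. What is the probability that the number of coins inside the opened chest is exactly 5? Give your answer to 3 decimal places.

0.130

Conditional on each chest, P(X = 5): A: 0; B: 0.20747; C: 0.0908759.
By total probability, P(X = 5) = 0.17·0 + 0.47·0.20747 + 0.36·0.0908759 = 0.130226.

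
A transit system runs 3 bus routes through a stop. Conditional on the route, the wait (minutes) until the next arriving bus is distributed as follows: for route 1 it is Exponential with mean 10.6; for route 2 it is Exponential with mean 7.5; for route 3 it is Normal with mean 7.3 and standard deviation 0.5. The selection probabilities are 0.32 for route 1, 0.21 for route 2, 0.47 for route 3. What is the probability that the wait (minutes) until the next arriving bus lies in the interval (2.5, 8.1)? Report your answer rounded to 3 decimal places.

0.627

Conditional on each route, P(2.5 < X < 8.1): 1: 0.324171; 2: 0.376936; 3: 0.945201.
By total probability, P(2.5 < X < 8.1) = 0.32·0.324171 + 0.21·0.376936 + 0.47·0.945201 = 0.627135.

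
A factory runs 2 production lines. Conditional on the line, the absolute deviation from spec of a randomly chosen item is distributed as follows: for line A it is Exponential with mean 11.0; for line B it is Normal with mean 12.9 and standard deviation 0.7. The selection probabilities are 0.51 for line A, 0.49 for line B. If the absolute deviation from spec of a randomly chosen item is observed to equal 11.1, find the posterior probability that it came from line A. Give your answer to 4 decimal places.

Likelihoods f(11.1 | ·): A: 0.0331409; B: 0.0208921.
Posterior ∝ prior × likelihood. Numerator for A: 0.51·0.0331409 = 0.0169019.
Normalizing constant: 0.51·0.0331409 + 0.49·0.0208921 = 0.027139.
P(A | observation) = 0.0169019 / 0.027139 = 0.622789.

0.6228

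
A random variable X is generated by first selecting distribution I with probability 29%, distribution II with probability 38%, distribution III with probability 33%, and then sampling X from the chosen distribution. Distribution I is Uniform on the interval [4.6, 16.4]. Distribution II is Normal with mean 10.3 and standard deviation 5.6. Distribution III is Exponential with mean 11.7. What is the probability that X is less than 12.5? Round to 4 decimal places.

0.6588

Conditional on each component, P(X < 12.5): I: 0.669492; II: 0.652788; III: 0.656434.
By total probability, P(X < 12.5) = 0.29·0.669492 + 0.38·0.652788 + 0.33·0.656434 = 0.658835.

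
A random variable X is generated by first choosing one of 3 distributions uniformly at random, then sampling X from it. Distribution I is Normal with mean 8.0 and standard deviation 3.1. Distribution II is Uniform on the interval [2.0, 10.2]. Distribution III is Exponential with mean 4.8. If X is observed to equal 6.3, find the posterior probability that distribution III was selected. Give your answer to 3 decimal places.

Likelihoods f(6.3 | ·): I: 0.110725; II: 0.121951; III: 0.0560722.
Posterior ∝ prior × likelihood. Numerator for III: 0.333333·0.0560722 = 0.0186907.
Normalizing constant: 0.333333·0.110725 + 0.333333·0.121951 + 0.333333·0.0560722 = 0.0962495.
P(III | observation) = 0.0186907 / 0.0962495 = 0.19419.

0.194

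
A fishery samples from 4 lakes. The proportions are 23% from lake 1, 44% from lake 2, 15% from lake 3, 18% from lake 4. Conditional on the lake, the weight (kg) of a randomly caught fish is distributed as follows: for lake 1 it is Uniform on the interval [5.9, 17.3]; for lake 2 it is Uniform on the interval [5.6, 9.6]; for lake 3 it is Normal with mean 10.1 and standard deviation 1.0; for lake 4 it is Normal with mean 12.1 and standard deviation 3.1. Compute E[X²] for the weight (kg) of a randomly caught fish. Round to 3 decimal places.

102.976

For each component E[X²] = Var + (mean)², giving 1: 145.39; 2: 59.0933; 3: 103.01; 4: 156.02.
Overall E[X²] = 0.23·145.39 + 0.44·59.0933 + 0.15·103.01 + 0.18·156.02 = 102.976.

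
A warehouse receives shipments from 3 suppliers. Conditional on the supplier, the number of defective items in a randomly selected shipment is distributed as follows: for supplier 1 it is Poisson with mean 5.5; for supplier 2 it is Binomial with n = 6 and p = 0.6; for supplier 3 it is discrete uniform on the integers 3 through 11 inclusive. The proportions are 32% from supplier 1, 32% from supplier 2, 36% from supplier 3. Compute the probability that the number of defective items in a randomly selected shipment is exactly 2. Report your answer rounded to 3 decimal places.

0.064

Conditional on each supplier, P(X = 2): 1: 0.0618124; 2: 0.13824; 3: 0.
By total probability, P(X = 2) = 0.32·0.0618124 + 0.32·0.13824 + 0.36·0 = 0.0640168.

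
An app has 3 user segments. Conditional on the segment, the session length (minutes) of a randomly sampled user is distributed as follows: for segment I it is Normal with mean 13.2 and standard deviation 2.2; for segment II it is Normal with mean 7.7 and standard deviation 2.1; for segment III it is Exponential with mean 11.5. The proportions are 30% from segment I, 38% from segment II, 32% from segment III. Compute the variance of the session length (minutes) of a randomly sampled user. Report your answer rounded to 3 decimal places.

Per component, I: μ=13.2, E[X²]=179.08; II: μ=7.7, E[X²]=63.7; III: μ=11.5, E[X²]=264.5.
E[X] = 0.3·13.2 + 0.38·7.7 + 0.32·11.5 = 10.566.
E[X²] = 0.3·179.08 + 0.38·63.7 + 0.32·264.5 = 162.57.
Var(X) = E[X²] − (E[X])² = 162.57 − 111.64 = 50.9296.

50.930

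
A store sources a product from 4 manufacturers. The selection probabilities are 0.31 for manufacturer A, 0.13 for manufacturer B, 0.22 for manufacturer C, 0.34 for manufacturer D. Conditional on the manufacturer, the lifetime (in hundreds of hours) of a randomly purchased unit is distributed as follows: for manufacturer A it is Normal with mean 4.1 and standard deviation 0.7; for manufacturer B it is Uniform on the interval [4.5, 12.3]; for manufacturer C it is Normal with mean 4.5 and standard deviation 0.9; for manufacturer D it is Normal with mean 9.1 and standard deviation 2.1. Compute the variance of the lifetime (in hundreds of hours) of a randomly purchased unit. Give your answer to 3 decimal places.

7.919

Per component, A: μ=4.1, E[X²]=17.3; B: μ=8.4, E[X²]=75.63; C: μ=4.5, E[X²]=21.06; D: μ=9.1, E[X²]=87.22.
E[X] = 0.31·4.1 + 0.13·8.4 + 0.22·4.5 + 0.34·9.1 = 6.447.
E[X²] = 0.31·17.3 + 0.13·75.63 + 0.22·21.06 + 0.34·87.22 = 49.4829.
Var(X) = E[X²] − (E[X])² = 49.4829 − 41.5638 = 7.91909.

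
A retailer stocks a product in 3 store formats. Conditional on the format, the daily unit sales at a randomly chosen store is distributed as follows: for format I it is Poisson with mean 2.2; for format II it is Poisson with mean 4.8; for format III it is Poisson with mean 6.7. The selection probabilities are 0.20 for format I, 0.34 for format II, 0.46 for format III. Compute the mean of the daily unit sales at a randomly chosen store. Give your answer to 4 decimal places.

Component means — I: 2.2; II: 4.8; III: 6.7.
E[X] = 0.2·2.2 + 0.34·4.8 + 0.46·6.7 = 5.154.

5.1540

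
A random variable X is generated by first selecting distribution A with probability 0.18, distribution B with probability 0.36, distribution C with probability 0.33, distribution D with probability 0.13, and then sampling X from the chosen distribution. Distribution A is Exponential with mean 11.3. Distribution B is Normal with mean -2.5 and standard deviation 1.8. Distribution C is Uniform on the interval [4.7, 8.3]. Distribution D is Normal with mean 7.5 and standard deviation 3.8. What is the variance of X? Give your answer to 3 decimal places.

Per component, A: μ=11.3, E[X²]=255.38; B: μ=-2.5, E[X²]=9.49; C: μ=6.5, E[X²]=43.33; D: μ=7.5, E[X²]=70.69.
E[X] = 0.18·11.3 + 0.36·-2.5 + 0.33·6.5 + 0.13·7.5 = 4.254.
E[X²] = 0.18·255.38 + 0.36·9.49 + 0.33·43.33 + 0.13·70.69 = 72.8734.
Var(X) = E[X²] − (E[X])² = 72.8734 − 18.0965 = 54.7769.

54.777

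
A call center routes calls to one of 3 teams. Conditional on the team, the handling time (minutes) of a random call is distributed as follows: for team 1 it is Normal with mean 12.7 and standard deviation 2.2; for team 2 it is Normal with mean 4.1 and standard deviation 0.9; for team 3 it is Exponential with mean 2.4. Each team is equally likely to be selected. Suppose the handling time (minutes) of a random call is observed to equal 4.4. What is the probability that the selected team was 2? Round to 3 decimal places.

Likelihoods f(4.4 | ·): 1: 0.000147139; 2: 0.419315; 3: 0.0666166.
Posterior ∝ prior × likelihood. Numerator for 2: 0.333333·0.419315 = 0.139772.
Normalizing constant: 0.333333·0.000147139 + 0.333333·0.419315 + 0.333333·0.0666166 = 0.162026.
P(2 | observation) = 0.139772 / 0.162026 = 0.862648.

0.863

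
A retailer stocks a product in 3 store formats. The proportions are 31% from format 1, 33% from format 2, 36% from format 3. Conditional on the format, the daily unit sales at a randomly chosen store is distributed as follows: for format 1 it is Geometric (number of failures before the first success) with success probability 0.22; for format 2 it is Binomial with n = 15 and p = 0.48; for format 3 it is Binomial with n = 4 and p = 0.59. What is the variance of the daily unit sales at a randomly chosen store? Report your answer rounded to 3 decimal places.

Per component, 1: μ=3.54545, E[X²]=28.686; 2: μ=7.2, E[X²]=55.584; 3: μ=2.36, E[X²]=6.5372.
E[X] = 0.31·3.54545 + 0.33·7.2 + 0.36·2.36 = 4.32469.
E[X²] = 0.31·28.686 + 0.33·55.584 + 0.36·6.5372 = 29.5888.
Var(X) = E[X²] − (E[X])² = 29.5888 − 18.703 = 10.8858.

10.886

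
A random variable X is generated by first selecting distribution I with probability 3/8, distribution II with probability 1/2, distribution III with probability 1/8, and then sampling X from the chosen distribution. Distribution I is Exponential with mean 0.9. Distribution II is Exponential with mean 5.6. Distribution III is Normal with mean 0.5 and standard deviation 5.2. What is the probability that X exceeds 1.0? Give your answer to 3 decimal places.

0.599

Conditional on each component, P(X > 1.0): I: 0.329193; II: 0.836464; III: 0.461699.
By total probability, P(X > 1.0) = 0.375·0.329193 + 0.5·0.836464 + 0.125·0.461699 = 0.599392.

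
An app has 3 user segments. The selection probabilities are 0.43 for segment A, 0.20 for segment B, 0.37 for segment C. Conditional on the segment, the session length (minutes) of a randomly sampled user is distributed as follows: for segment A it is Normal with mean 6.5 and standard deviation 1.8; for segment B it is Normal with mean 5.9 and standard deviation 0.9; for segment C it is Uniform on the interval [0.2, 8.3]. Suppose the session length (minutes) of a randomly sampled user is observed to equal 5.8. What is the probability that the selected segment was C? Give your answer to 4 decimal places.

0.2056

Likelihoods f(5.8 | ·): A: 0.205493; B: 0.440541; C: 0.123457.
Posterior ∝ prior × likelihood. Numerator for C: 0.37·0.123457 = 0.045679.
Normalizing constant: 0.43·0.205493 + 0.2·0.440541 + 0.37·0.123457 = 0.222149.
P(C | observation) = 0.045679 / 0.222149 = 0.205623.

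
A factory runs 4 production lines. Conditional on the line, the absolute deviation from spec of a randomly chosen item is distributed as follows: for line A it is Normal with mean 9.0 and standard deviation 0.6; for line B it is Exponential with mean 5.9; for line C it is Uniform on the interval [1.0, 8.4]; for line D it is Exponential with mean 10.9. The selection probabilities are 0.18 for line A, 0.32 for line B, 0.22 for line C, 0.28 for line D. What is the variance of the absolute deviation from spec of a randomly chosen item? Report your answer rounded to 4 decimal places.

Per component, A: μ=9, E[X²]=81.36; B: μ=5.9, E[X²]=69.62; C: μ=4.7, E[X²]=26.6533; D: μ=10.9, E[X²]=237.62.
E[X] = 0.18·9 + 0.32·5.9 + 0.22·4.7 + 0.28·10.9 = 7.594.
E[X²] = 0.18·81.36 + 0.32·69.62 + 0.22·26.6533 + 0.28·237.62 = 109.321.
Var(X) = E[X²] − (E[X])² = 109.321 − 57.6688 = 51.6517.

51.6517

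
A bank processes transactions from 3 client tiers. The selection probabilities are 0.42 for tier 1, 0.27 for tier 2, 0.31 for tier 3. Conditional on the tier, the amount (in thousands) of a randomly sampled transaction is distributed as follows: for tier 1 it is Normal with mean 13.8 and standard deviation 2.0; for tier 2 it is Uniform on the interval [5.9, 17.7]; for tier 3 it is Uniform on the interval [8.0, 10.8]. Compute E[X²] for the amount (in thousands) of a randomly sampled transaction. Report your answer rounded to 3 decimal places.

149.987

For each component E[X²] = Var + (mean)², giving 1: 194.44; 2: 150.843; 3: 89.0133.
Overall E[X²] = 0.42·194.44 + 0.27·150.843 + 0.31·89.0133 = 149.987.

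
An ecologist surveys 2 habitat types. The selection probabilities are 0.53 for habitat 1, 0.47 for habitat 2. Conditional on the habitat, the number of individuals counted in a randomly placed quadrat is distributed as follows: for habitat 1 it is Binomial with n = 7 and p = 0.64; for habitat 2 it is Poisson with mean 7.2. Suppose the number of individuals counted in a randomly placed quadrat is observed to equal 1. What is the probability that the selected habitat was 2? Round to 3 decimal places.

Likelihoods P(X=1 | ·): 1: 0.00975198; 2: 0.00537542.
Posterior ∝ prior × likelihood. Numerator for 2: 0.47·0.00537542 = 0.00252645.
Normalizing constant: 0.53·0.00975198 + 0.47·0.00537542 = 0.007695.
P(2 | observation) = 0.00252645 / 0.007695 = 0.328323.

0.328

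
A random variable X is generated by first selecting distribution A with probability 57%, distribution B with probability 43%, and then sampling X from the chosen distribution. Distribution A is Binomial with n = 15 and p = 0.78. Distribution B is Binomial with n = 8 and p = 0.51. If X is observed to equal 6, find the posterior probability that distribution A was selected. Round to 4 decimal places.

0.0150

Likelihoods P(X=6 | ·): A: 0.00136074; B: 0.118296.
Posterior ∝ prior × likelihood. Numerator for A: 0.57·0.00136074 = 0.000775623.
Normalizing constant: 0.57·0.00136074 + 0.43·0.118296 = 0.051643.
P(A | observation) = 0.000775623 / 0.051643 = 0.0150189.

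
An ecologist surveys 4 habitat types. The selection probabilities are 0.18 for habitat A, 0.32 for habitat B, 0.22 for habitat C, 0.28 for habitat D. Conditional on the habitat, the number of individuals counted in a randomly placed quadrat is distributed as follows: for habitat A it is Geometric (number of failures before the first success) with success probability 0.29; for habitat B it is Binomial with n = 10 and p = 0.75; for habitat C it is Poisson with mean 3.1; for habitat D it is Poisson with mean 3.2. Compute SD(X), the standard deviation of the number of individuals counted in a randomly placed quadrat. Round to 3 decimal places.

Per component, A: μ=2.44828, E[X²]=14.4364; B: μ=7.5, E[X²]=58.125; C: μ=3.1, E[X²]=12.71; D: μ=3.2, E[X²]=13.44.
E[X] = 0.18·2.44828 + 0.32·7.5 + 0.22·3.1 + 0.28·3.2 = 4.41869.
E[X²] = 0.18·14.4364 + 0.32·58.125 + 0.22·12.71 + 0.28·13.44 = 27.7579.
Var(X) = E[X²] − (E[X])² = 27.7579 − 19.5248 = 8.23313.
SD(X) = √8.23313 = 2.86934.

2.869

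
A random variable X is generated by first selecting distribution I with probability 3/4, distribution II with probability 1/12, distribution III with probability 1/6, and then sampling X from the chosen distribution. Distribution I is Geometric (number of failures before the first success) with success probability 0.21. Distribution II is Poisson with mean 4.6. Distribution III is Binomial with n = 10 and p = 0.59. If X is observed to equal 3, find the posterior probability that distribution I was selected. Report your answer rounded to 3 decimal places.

Likelihoods P(X=3 | ·): I: 0.103538; II: 0.163068; III: 0.0479981.
Posterior ∝ prior × likelihood. Numerator for I: 0.75·0.103538 = 0.0776536.
Normalizing constant: 0.75·0.103538 + 0.0833333·0.163068 + 0.166667·0.0479981 = 0.0992423.
P(I | observation) = 0.0776536 / 0.0992423 = 0.782465.

0.782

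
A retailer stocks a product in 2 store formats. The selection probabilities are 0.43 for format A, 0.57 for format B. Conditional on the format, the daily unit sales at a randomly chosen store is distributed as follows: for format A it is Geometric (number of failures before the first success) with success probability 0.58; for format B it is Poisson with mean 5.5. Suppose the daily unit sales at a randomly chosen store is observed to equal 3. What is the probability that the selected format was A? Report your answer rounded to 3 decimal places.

0.222

Likelihoods P(X=3 | ·): A: 0.042971; B: 0.113323.
Posterior ∝ prior × likelihood. Numerator for A: 0.43·0.042971 = 0.0184775.
Normalizing constant: 0.43·0.042971 + 0.57·0.113323 = 0.0830715.
P(A | observation) = 0.0184775 / 0.0830715 = 0.222429.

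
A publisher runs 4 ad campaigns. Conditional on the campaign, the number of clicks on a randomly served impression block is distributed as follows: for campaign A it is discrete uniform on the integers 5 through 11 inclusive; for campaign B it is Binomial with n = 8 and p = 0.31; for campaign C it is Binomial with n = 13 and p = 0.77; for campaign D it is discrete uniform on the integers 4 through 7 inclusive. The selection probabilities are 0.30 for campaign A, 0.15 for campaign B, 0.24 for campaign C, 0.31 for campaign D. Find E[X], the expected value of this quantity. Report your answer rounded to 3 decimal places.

6.879

Component means — A: 8; B: 2.48; C: 10.01; D: 5.5.
E[X] = 0.3·8 + 0.15·2.48 + 0.24·10.01 + 0.31·5.5 = 6.8794.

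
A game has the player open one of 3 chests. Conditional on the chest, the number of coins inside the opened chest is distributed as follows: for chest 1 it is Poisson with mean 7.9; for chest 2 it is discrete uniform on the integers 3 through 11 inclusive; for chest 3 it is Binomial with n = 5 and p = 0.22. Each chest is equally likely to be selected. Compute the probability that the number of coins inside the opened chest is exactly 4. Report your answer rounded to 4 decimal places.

0.0601

Conditional on each chest, P(X = 4): 1: 0.0601687; 2: 0.111111; 3: 0.00913598.
By total probability, P(X = 4) = 0.333333·0.0601687 + 0.333333·0.111111 + 0.333333·0.00913598 = 0.0601386.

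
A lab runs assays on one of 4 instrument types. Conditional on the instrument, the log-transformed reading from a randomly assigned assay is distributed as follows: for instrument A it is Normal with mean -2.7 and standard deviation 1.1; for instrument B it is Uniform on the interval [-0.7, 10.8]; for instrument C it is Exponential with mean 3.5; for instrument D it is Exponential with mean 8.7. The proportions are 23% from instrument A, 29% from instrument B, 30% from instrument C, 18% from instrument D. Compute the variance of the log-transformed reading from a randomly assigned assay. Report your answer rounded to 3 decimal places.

Per component, A: μ=-2.7, E[X²]=8.5; B: μ=5.05, E[X²]=36.5233; C: μ=3.5, E[X²]=24.5; D: μ=8.7, E[X²]=151.38.
E[X] = 0.23·-2.7 + 0.29·5.05 + 0.3·3.5 + 0.18·8.7 = 3.4595.
E[X²] = 0.23·8.5 + 0.29·36.5233 + 0.3·24.5 + 0.18·151.38 = 47.1452.
Var(X) = E[X²] − (E[X])² = 47.1452 − 11.9681 = 35.177.

35.177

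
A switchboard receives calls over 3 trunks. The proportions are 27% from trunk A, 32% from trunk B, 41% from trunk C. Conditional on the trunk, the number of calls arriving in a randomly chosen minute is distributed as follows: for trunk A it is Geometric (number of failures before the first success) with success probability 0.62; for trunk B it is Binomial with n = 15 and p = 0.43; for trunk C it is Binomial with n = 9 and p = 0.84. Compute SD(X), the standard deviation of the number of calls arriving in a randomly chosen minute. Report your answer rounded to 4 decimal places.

Per component, A: μ=0.612903, E[X²]=1.3642; B: μ=6.45, E[X²]=45.279; C: μ=7.56, E[X²]=58.3632.
E[X] = 0.27·0.612903 + 0.32·6.45 + 0.41·7.56 = 5.32908.
E[X²] = 0.27·1.3642 + 0.32·45.279 + 0.41·58.3632 = 38.7865.
Var(X) = E[X²] − (E[X])² = 38.7865 − 28.3991 = 10.3874.
SD(X) = √10.3874 = 3.22295.

3.2229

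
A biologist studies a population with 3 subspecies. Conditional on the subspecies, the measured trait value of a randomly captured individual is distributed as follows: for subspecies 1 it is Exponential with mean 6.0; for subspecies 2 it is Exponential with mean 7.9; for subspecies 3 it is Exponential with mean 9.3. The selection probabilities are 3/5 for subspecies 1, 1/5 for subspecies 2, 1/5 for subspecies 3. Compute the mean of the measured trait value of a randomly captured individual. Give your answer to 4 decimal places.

Component means — 1: 6; 2: 7.9; 3: 9.3.
E[X] = 0.6·6 + 0.2·7.9 + 0.2·9.3 = 7.04.

7.0400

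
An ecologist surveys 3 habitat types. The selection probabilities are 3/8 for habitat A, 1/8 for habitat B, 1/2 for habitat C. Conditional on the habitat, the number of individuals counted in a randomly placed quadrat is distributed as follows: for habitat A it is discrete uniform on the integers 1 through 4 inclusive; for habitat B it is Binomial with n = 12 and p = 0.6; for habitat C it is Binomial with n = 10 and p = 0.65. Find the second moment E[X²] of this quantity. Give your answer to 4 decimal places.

For each component E[X²] = Var + (mean)², giving A: 7.5; B: 54.72; C: 44.525.
Overall E[X²] = 0.375·7.5 + 0.125·54.72 + 0.5·44.525 = 31.915.

31.9150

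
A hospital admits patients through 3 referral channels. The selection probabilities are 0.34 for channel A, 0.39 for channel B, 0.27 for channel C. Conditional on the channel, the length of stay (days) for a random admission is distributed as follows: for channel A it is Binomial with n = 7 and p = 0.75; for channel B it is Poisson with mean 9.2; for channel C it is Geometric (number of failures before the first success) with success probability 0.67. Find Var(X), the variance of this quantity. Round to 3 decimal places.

16.363

Per component, A: μ=5.25, E[X²]=28.875; B: μ=9.2, E[X²]=93.84; C: μ=0.492537, E[X²]=0.977723.
E[X] = 0.34·5.25 + 0.39·9.2 + 0.27·0.492537 = 5.50599.
E[X²] = 0.34·28.875 + 0.39·93.84 + 0.27·0.977723 = 46.6791.
Var(X) = E[X²] − (E[X])² = 46.6791 − 30.3159 = 16.3632.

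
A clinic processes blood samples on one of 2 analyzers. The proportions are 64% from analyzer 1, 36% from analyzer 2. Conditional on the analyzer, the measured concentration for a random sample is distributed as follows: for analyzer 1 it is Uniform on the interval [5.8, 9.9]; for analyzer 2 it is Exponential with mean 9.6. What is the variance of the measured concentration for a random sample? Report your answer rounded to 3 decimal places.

34.780

Per component, 1: μ=7.85, E[X²]=63.0233; 2: μ=9.6, E[X²]=184.32.
E[X] = 0.64·7.85 + 0.36·9.6 = 8.48.
E[X²] = 0.64·63.0233 + 0.36·184.32 = 106.69.
Var(X) = E[X²] − (E[X])² = 106.69 − 71.9104 = 34.7797.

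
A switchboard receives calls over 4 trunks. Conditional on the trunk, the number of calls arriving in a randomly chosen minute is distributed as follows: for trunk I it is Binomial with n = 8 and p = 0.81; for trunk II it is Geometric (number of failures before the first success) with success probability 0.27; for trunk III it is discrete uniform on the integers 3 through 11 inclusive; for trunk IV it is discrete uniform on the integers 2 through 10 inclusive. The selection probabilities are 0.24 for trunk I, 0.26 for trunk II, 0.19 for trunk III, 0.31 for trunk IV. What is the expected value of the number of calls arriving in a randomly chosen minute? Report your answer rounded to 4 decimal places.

Component means — I: 6.48; II: 2.7037; III: 7; IV: 6.
E[X] = 0.24·6.48 + 0.26·2.7037 + 0.19·7 + 0.31·6 = 5.44816.

5.4482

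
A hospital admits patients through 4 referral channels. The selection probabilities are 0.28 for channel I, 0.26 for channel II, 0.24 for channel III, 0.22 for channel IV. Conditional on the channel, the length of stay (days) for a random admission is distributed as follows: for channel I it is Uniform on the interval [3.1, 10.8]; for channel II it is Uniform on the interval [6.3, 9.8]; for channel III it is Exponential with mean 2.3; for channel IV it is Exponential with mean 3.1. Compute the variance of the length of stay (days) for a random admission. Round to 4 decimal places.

10.9853

Per component, I: μ=6.95, E[X²]=53.2433; II: μ=8.05, E[X²]=65.8233; III: μ=2.3, E[X²]=10.58; IV: μ=3.1, E[X²]=19.22.
E[X] = 0.28·6.95 + 0.26·8.05 + 0.24·2.3 + 0.22·3.1 = 5.273.
E[X²] = 0.28·53.2433 + 0.26·65.8233 + 0.24·10.58 + 0.22·19.22 = 38.7898.
Var(X) = E[X²] − (E[X])² = 38.7898 − 27.8045 = 10.9853.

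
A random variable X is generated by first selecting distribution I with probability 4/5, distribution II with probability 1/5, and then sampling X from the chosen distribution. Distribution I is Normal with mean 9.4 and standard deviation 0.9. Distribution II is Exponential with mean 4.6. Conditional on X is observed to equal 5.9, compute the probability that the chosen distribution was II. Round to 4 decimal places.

Likelihoods f(5.9 | ·): I: 0.000230489; II: 0.0602854.
Posterior ∝ prior × likelihood. Numerator for II: 0.2·0.0602854 = 0.0120571.
Normalizing constant: 0.8·0.000230489 + 0.2·0.0602854 = 0.0122415.
P(II | observation) = 0.0120571 / 0.0122415 = 0.984937.

0.9849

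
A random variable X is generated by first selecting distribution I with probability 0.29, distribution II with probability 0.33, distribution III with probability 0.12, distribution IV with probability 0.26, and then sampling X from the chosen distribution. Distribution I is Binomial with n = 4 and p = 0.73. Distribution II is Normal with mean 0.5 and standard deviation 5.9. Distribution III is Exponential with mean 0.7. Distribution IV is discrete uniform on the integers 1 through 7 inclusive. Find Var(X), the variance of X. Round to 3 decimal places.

Per component, I: μ=2.92, E[X²]=9.3148; II: μ=0.5, E[X²]=35.06; III: μ=0.7, E[X²]=0.98; IV: μ=4, E[X²]=20.
E[X] = 0.29·2.92 + 0.33·0.5 + 0.12·0.7 + 0.26·4 = 2.1358.
E[X²] = 0.29·9.3148 + 0.33·35.06 + 0.12·0.98 + 0.26·20 = 19.5887.
Var(X) = E[X²] − (E[X])² = 19.5887 − 4.56164 = 15.0271.

15.027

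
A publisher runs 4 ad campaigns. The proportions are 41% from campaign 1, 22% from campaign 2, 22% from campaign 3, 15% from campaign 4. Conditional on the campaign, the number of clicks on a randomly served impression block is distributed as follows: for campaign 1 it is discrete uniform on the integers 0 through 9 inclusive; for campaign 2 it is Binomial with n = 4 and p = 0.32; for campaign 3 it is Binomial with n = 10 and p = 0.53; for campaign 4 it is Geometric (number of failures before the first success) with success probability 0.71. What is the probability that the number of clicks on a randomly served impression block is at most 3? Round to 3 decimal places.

Conditional on each campaign, P(X ≤ 3): 1: 0.4; 2: 0.989514; 3: 0.127065; 4: 0.992927.
By total probability, P(X ≤ 3) = 0.41·0.4 + 0.22·0.989514 + 0.22·0.127065 + 0.15·0.992927 = 0.558587.

0.559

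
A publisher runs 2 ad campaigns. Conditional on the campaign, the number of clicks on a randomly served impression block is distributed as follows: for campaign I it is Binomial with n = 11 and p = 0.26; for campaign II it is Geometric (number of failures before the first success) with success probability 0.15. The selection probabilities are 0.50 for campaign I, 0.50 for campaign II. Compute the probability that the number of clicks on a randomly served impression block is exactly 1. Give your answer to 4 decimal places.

Conditional on each campaign, P(X = 1): I: 0.140826; II: 0.1275.
By total probability, P(X = 1) = 0.5·0.140826 + 0.5·0.1275 = 0.134163.

0.1342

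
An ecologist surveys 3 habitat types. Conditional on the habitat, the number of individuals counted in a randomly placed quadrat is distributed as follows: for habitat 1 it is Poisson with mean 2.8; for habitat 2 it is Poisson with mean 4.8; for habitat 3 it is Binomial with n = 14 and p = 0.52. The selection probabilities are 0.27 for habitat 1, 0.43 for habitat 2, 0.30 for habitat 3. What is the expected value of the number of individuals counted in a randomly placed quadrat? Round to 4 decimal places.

Component means — 1: 2.8; 2: 4.8; 3: 7.28.
E[X] = 0.27·2.8 + 0.43·4.8 + 0.3·7.28 = 5.004.

5.0040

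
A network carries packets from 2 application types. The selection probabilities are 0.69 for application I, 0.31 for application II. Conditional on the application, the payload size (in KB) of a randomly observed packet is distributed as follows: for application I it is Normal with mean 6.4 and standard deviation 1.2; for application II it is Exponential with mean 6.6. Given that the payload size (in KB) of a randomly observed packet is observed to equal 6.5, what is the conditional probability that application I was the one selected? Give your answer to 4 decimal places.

Likelihoods f(6.5 | ·): I: 0.3313; II: 0.0565903.
Posterior ∝ prior × likelihood. Numerator for I: 0.69·0.3313 = 0.228597.
Normalizing constant: 0.69·0.3313 + 0.31·0.0565903 = 0.24614.
P(I | observation) = 0.228597 / 0.24614 = 0.928728.

0.9287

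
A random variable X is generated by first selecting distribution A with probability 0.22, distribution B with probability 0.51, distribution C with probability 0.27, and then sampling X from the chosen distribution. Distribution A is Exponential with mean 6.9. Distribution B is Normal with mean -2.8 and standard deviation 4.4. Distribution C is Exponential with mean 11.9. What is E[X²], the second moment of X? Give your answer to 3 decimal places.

For each component E[X²] = Var + (mean)², giving A: 95.22; B: 27.2; C: 283.22.
Overall E[X²] = 0.22·95.22 + 0.51·27.2 + 0.27·283.22 = 111.29.

111.290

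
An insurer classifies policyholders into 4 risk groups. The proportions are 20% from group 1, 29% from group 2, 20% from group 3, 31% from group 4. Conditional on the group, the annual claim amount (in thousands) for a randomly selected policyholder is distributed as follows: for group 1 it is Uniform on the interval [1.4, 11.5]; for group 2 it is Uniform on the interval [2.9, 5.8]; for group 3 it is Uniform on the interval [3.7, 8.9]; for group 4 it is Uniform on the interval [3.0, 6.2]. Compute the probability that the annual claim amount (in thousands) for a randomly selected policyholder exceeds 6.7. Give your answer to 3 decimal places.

Conditional on each group, P(X > 6.7): 1: 0.475248; 2: 0; 3: 0.423077; 4: 0.
By total probability, P(X > 6.7) = 0.2·0.475248 + 0.29·0 + 0.2·0.423077 + 0.31·0 = 0.179665.

0.180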